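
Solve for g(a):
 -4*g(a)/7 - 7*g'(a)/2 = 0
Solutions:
 g(a) = C1*exp(-8*a/49)


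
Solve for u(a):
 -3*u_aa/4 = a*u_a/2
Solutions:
 u(a) = C1 + C2*erf(sqrt(3)*a/3)


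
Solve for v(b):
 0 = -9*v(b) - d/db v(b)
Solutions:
 v(b) = C1*exp(-9*b)


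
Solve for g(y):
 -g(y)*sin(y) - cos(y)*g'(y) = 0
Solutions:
 g(y) = C1*cos(y)


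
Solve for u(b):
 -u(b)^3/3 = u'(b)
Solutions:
 u(b) = -sqrt(6)*sqrt(-1/(C1 - b))/2
 u(b) = sqrt(6)*sqrt(-1/(C1 - b))/2


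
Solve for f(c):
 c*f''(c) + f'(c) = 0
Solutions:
 f(c) = C1 + C2*log(c)


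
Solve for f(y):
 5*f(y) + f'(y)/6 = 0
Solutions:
 f(y) = C1*exp(-30*y)


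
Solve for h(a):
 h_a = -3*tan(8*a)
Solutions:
 h(a) = C1 + 3*log(cos(8*a))/8


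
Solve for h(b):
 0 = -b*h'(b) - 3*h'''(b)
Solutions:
 h(b) = C1 + Integral(C2*airyai(-3^(2/3)*b/3) + C3*airybi(-3^(2/3)*b/3), b)


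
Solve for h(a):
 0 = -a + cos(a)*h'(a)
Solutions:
 h(a) = C1 + Integral(a/cos(a), a)


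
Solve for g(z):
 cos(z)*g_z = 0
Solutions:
 g(z) = C1


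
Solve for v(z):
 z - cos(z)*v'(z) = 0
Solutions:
 v(z) = C1 + Integral(z/cos(z), z)


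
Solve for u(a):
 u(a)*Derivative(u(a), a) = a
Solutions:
 u(a) = -sqrt(C1 + a^2)
 u(a) = sqrt(C1 + a^2)


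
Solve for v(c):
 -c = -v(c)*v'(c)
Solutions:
 v(c) = -sqrt(C1 + c^2)
 v(c) = sqrt(C1 + c^2)


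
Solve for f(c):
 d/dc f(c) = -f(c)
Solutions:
 f(c) = C1*exp(-c)


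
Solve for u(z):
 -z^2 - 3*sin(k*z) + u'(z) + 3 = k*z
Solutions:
 u(z) = C1 + k*z^2/2 + z^3/3 - 3*z - 3*cos(k*z)/k


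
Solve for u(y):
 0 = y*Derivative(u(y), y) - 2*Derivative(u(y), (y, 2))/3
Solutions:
 u(y) = C1 + C2*erfi(sqrt(3)*y/2)


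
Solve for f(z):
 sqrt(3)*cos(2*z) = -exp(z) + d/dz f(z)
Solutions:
 f(z) = C1 + exp(z) + sqrt(3)*sin(2*z)/2


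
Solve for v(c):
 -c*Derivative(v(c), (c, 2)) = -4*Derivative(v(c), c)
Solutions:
 v(c) = C1 + C2*c^5


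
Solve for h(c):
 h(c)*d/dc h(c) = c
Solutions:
 h(c) = -sqrt(C1 + c^2)
 h(c) = sqrt(C1 + c^2)


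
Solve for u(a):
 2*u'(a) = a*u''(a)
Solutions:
 u(a) = C1 + C2*a^3


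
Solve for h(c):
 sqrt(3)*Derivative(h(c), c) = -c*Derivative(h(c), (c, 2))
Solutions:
 h(c) = C1 + C2*c^(1 - sqrt(3))


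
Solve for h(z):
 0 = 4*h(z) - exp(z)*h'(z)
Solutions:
 h(z) = C1*exp(-4*exp(-z))


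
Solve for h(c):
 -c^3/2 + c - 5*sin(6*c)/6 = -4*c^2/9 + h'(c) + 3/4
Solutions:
 h(c) = C1 - c^4/8 + 4*c^3/27 + c^2/2 - 3*c/4 + 5*cos(6*c)/36


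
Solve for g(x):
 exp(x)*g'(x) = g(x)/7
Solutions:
 g(x) = C1*exp(-exp(-x)/7)


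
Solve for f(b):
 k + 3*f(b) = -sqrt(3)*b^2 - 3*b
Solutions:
 f(b) = -sqrt(3)*b^2/3 - b - k/3


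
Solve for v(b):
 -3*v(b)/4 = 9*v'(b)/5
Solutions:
 v(b) = C1*exp(-5*b/12)


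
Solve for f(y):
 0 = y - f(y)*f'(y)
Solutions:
 f(y) = -sqrt(C1 + y^2)
 f(y) = sqrt(C1 + y^2)


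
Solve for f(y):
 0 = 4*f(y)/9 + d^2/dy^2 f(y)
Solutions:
 f(y) = C1*sin(2*y/3) + C2*cos(2*y/3)


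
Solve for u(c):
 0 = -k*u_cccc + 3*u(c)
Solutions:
 u(c) = C1*exp(-3^(1/4)*c*(1/k)^(1/4)) + C2*exp(3^(1/4)*c*(1/k)^(1/4)) + C3*exp(-3^(1/4)*I*c*(1/k)^(1/4)) + C4*exp(3^(1/4)*I*c*(1/k)^(1/4))


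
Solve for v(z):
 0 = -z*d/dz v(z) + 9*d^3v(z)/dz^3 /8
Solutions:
 v(z) = C1 + Integral(C2*airyai(2*3^(1/3)*z/3) + C3*airybi(2*3^(1/3)*z/3), z)


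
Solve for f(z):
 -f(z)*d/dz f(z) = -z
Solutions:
 f(z) = -sqrt(C1 + z^2)
 f(z) = sqrt(C1 + z^2)


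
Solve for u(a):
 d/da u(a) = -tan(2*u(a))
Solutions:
 u(a) = -asin(C1*exp(-2*a))/2 + pi/2
 u(a) = asin(C1*exp(-2*a))/2


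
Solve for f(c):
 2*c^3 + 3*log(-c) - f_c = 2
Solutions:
 f(c) = C1 + c^4/2 + 3*c*log(-c) - 5*c


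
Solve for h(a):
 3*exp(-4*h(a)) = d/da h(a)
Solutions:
 h(a) = log(-I*(C1 + 12*a)^(1/4))
 h(a) = log(I*(C1 + 12*a)^(1/4))
 h(a) = log(-(C1 + 12*a)^(1/4))
 h(a) = log(C1 + 12*a)/4


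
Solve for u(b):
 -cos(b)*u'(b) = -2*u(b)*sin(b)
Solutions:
 u(b) = C1/cos(b)^2


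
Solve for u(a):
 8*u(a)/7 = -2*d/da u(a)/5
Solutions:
 u(a) = C1*exp(-20*a/7)


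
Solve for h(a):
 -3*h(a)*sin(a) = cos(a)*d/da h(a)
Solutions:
 h(a) = C1*cos(a)^3


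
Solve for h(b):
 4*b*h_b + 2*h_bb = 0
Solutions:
 h(b) = C1 + C2*erf(b)


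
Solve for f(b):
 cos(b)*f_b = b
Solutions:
 f(b) = C1 + Integral(b/cos(b), b)


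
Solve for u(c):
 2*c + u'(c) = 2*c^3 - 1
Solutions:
 u(c) = C1 + c^4/2 - c^2 - c


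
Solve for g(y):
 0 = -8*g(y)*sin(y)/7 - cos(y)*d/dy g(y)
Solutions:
 g(y) = C1*cos(y)^(8/7)


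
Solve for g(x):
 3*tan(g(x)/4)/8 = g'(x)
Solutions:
 g(x) = -4*asin(C1*exp(3*x/32)) + 4*pi
 g(x) = 4*asin(C1*exp(3*x/32))


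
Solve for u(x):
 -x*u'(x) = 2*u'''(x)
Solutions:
 u(x) = C1 + Integral(C2*airyai(-2^(2/3)*x/2) + C3*airybi(-2^(2/3)*x/2), x)


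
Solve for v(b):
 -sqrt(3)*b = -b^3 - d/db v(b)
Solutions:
 v(b) = C1 - b^4/4 + sqrt(3)*b^2/2


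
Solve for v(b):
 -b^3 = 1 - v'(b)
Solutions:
 v(b) = C1 + b^4/4 + b


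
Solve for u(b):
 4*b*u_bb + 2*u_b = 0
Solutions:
 u(b) = C1 + C2*sqrt(b)


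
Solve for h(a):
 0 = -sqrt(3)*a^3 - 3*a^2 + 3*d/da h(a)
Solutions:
 h(a) = C1 + sqrt(3)*a^4/12 + a^3/3


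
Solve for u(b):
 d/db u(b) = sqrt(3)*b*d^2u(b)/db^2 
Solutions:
 u(b) = C1 + C2*b^(sqrt(3)/3 + 1)


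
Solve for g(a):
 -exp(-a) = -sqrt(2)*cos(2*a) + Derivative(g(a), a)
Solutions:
 g(a) = C1 + sqrt(2)*sin(2*a)/2 + exp(-a)


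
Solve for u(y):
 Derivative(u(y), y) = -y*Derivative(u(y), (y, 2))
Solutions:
 u(y) = C1 + C2*log(y)


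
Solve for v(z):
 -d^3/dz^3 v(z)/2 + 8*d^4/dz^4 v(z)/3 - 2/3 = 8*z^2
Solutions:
 v(z) = C1 + C2*z + C3*z^2 + C4*exp(3*z/16) - 4*z^5/15 - 64*z^4/9 - 4102*z^3/27


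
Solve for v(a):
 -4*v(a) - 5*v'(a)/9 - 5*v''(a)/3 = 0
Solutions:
 v(a) = (C1*sin(sqrt(2135)*a/30) + C2*cos(sqrt(2135)*a/30))*exp(-a/6)


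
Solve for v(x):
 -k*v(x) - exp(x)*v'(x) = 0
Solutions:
 v(x) = C1*exp(k*exp(-x))


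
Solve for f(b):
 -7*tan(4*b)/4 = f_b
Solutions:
 f(b) = C1 + 7*log(cos(4*b))/16


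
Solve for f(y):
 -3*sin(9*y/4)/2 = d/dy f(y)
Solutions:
 f(y) = C1 + 2*cos(9*y/4)/3


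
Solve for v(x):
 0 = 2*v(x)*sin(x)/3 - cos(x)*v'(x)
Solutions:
 v(x) = C1/cos(x)^(2/3)


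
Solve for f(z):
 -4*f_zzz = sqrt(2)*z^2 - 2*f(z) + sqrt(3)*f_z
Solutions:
 f(z) = C1*exp(-z*(-3^(5/6)/(6 + sqrt(sqrt(3) + 36))^(1/3) + 3^(2/3)*(6 + sqrt(sqrt(3) + 36))^(1/3))/12)*sin(z*(3^(1/3)/(6 + sqrt(sqrt(3) + 36))^(1/3) + 3^(1/6)*(6 + sqrt(sqrt(3) + 36))^(1/3))/4) + C2*exp(-z*(-3^(5/6)/(6 + sqrt(sqrt(3) + 36))^(1/3) + 3^(2/3)*(6 + sqrt(sqrt(3) + 36))^(1/3))/12)*cos(z*(3^(1/3)/(6 + sqrt(sqrt(3) + 36))^(1/3) + 3^(1/6)*(6 + sqrt(sqrt(3) + 36))^(1/3))/4) + C3*exp(z*(-3^(5/6)/(6 + sqrt(sqrt(3) + 36))^(1/3) + 3^(2/3)*(6 + sqrt(sqrt(3) + 36))^(1/3))/6) + sqrt(2)*z^2/2 + sqrt(6)*z/2 + 3*sqrt(2)/4


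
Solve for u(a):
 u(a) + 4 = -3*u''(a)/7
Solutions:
 u(a) = C1*sin(sqrt(21)*a/3) + C2*cos(sqrt(21)*a/3) - 4


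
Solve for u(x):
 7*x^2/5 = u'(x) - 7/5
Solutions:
 u(x) = C1 + 7*x^3/15 + 7*x/5


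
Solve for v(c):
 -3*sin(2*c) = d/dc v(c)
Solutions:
 v(c) = C1 + 3*cos(2*c)/2


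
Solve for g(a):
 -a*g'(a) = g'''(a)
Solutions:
 g(a) = C1 + Integral(C2*airyai(-a) + C3*airybi(-a), a)


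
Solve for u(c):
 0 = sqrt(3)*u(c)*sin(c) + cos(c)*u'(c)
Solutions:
 u(c) = C1*cos(c)^(sqrt(3))


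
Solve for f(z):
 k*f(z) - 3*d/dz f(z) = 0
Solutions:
 f(z) = C1*exp(k*z/3)


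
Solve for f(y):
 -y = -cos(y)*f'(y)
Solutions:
 f(y) = C1 + Integral(y/cos(y), y)


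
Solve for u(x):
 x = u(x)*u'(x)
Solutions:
 u(x) = -sqrt(C1 + x^2)
 u(x) = sqrt(C1 + x^2)


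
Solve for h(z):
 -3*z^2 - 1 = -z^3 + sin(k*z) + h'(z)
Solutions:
 h(z) = C1 + z^4/4 - z^3 - z + cos(k*z)/k


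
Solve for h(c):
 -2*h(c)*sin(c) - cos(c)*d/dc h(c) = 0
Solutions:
 h(c) = C1*cos(c)^2


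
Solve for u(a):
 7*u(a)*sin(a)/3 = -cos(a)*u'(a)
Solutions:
 u(a) = C1*cos(a)^(7/3)


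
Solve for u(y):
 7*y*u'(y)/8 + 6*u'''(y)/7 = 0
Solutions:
 u(y) = C1 + Integral(C2*airyai(-42^(2/3)*y/12) + C3*airybi(-42^(2/3)*y/12), y)


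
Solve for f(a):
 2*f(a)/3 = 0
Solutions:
 f(a) = 0


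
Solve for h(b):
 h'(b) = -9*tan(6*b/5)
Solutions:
 h(b) = C1 + 15*log(cos(6*b/5))/2


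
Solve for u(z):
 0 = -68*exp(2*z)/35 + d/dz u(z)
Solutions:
 u(z) = C1 + 34*exp(2*z)/35


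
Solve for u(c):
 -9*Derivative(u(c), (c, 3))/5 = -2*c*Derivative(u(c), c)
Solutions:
 u(c) = C1 + Integral(C2*airyai(30^(1/3)*c/3) + C3*airybi(30^(1/3)*c/3), c)


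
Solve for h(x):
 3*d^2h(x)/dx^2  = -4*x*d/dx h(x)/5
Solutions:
 h(x) = C1 + C2*erf(sqrt(30)*x/15)


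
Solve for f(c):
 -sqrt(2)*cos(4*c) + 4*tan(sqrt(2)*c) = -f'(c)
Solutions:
 f(c) = C1 + 2*sqrt(2)*log(cos(sqrt(2)*c)) + sqrt(2)*sin(4*c)/4


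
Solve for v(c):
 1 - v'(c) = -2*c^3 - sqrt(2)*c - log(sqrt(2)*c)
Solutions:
 v(c) = C1 + c^4/2 + sqrt(2)*c^2/2 + c*log(c) + c*log(2)/2


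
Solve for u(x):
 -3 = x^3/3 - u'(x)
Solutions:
 u(x) = C1 + x^4/12 + 3*x


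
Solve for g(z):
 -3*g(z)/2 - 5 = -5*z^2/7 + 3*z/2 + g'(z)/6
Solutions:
 g(z) = C1*exp(-9*z) + 10*z^2/21 - 209*z/189 - 5461/1701


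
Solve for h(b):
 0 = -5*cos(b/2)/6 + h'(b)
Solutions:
 h(b) = C1 + 5*sin(b/2)/3


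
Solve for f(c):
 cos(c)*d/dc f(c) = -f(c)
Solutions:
 f(c) = C1*sqrt(sin(c) - 1)/sqrt(sin(c) + 1)


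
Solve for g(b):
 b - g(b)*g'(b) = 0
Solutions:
 g(b) = -sqrt(C1 + b^2)
 g(b) = sqrt(C1 + b^2)


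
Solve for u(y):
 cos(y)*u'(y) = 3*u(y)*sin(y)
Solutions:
 u(y) = C1/cos(y)^3


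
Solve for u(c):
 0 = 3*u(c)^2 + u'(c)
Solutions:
 u(c) = 1/(C1 + 3*c)


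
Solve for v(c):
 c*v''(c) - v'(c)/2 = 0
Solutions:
 v(c) = C1 + C2*c^(3/2)


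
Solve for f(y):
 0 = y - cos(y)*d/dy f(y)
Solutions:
 f(y) = C1 + Integral(y/cos(y), y)


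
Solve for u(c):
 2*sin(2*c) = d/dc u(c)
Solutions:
 u(c) = C1 - cos(2*c)


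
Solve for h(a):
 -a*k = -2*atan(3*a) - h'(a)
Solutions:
 h(a) = C1 + a^2*k/2 - 2*a*atan(3*a) + log(9*a^2 + 1)/3


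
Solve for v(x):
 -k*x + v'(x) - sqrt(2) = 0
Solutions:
 v(x) = C1 + k*x^2/2 + sqrt(2)*x


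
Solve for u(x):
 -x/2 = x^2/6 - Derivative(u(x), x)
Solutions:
 u(x) = C1 + x^3/18 + x^2/4


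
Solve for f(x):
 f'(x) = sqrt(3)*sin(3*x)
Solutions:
 f(x) = C1 - sqrt(3)*cos(3*x)/3


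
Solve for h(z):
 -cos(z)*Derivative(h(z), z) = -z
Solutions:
 h(z) = C1 + Integral(z/cos(z), z)


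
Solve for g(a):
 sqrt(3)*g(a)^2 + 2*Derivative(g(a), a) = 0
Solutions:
 g(a) = 2/(C1 + sqrt(3)*a)


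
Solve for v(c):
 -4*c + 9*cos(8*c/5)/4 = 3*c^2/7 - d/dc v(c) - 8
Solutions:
 v(c) = C1 + c^3/7 + 2*c^2 - 8*c - 45*sin(8*c/5)/32


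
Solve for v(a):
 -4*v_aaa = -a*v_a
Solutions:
 v(a) = C1 + Integral(C2*airyai(2^(1/3)*a/2) + C3*airybi(2^(1/3)*a/2), a)


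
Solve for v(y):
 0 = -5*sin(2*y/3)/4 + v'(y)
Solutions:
 v(y) = C1 - 15*cos(2*y/3)/8


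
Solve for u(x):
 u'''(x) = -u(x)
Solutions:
 u(x) = C3*exp(-x) + (C1*sin(sqrt(3)*x/2) + C2*cos(sqrt(3)*x/2))*exp(x/2)


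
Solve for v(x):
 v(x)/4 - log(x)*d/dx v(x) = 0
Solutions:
 v(x) = C1*exp(li(x)/4)


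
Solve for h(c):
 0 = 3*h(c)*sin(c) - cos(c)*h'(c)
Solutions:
 h(c) = C1/cos(c)^3


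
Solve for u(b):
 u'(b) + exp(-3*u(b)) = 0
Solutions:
 u(b) = log(C1 - 3*b)/3
 u(b) = log((-3^(1/3) - 3^(5/6)*I)*(C1 - b)^(1/3)/2)
 u(b) = log((-3^(1/3) + 3^(5/6)*I)*(C1 - b)^(1/3)/2)


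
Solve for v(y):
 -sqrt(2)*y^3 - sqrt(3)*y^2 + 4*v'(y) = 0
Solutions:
 v(y) = C1 + sqrt(2)*y^4/16 + sqrt(3)*y^3/12


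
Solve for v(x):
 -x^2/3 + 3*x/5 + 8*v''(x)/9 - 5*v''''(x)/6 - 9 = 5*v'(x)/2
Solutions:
 v(x) = C1 + C2*exp(x*(32*50^(1/3)/(sqrt(4018705) + 2025)^(1/3) + 20^(1/3)*(sqrt(4018705) + 2025)^(1/3))/60)*sin(sqrt(3)*x*(-20^(1/3)*(sqrt(4018705) + 2025)^(1/3) + 32*50^(1/3)/(sqrt(4018705) + 2025)^(1/3))/60) + C3*exp(x*(32*50^(1/3)/(sqrt(4018705) + 2025)^(1/3) + 20^(1/3)*(sqrt(4018705) + 2025)^(1/3))/60)*cos(sqrt(3)*x*(-20^(1/3)*(sqrt(4018705) + 2025)^(1/3) + 32*50^(1/3)/(sqrt(4018705) + 2025)^(1/3))/60) + C4*exp(-x*(32*50^(1/3)/(sqrt(4018705) + 2025)^(1/3) + 20^(1/3)*(sqrt(4018705) + 2025)^(1/3))/30) - 2*x^3/45 + 49*x^2/675 - 107782*x/30375


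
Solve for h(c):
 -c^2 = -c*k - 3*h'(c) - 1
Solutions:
 h(c) = C1 + c^3/9 - c^2*k/6 - c/3


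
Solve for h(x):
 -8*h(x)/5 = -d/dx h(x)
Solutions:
 h(x) = C1*exp(8*x/5)


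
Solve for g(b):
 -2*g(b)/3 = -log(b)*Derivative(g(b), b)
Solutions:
 g(b) = C1*exp(2*li(b)/3)


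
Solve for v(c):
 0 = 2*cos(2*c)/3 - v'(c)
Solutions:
 v(c) = C1 + sin(2*c)/3


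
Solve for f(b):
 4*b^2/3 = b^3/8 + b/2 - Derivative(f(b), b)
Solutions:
 f(b) = C1 + b^4/32 - 4*b^3/9 + b^2/4


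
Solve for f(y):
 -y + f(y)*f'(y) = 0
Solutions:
 f(y) = -sqrt(C1 + y^2)
 f(y) = sqrt(C1 + y^2)


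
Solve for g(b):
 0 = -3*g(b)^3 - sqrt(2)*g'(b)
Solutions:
 g(b) = -sqrt(-1/(C1 - 3*sqrt(2)*b))
 g(b) = sqrt(-1/(C1 - 3*sqrt(2)*b))


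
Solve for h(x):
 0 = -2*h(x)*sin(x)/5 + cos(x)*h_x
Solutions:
 h(x) = C1/cos(x)^(2/5)


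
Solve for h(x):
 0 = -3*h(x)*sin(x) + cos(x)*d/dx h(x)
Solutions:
 h(x) = C1/cos(x)^3


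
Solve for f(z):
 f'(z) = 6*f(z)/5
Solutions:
 f(z) = C1*exp(6*z/5)


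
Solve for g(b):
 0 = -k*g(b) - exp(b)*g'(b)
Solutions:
 g(b) = C1*exp(k*exp(-b))


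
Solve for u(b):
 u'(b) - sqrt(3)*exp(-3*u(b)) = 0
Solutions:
 u(b) = log(C1 + 3*sqrt(3)*b)/3
 u(b) = log((-3^(1/3) - 3^(5/6)*I)*(C1 + sqrt(3)*b)^(1/3)/2)
 u(b) = log((-3^(1/3) + 3^(5/6)*I)*(C1 + sqrt(3)*b)^(1/3)/2)


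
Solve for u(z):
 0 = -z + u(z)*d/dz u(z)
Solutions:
 u(z) = -sqrt(C1 + z^2)
 u(z) = sqrt(C1 + z^2)


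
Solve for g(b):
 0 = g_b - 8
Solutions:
 g(b) = C1 + 8*b


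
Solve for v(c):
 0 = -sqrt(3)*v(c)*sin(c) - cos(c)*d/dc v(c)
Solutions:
 v(c) = C1*cos(c)^(sqrt(3))


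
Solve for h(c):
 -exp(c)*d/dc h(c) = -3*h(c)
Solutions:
 h(c) = C1*exp(-3*exp(-c))


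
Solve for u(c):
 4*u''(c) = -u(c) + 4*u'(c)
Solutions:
 u(c) = (C1 + C2*c)*exp(c/2)


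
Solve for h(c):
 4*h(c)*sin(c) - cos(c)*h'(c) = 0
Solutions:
 h(c) = C1/cos(c)^4


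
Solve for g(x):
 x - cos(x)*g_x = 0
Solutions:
 g(x) = C1 + Integral(x/cos(x), x)


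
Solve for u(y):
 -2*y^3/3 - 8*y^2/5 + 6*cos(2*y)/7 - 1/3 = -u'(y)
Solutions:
 u(y) = C1 + y^4/6 + 8*y^3/15 + y/3 - 3*sin(2*y)/7


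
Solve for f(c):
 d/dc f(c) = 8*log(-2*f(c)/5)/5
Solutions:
 -5*Integral(1/(log(-_y) - log(5) + log(2)), (_y, f(c)))/8 = C1 - c


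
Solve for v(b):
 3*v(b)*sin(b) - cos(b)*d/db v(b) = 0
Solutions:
 v(b) = C1/cos(b)^3


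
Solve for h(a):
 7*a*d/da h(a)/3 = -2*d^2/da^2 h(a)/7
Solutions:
 h(a) = C1 + C2*erf(7*sqrt(3)*a/6)


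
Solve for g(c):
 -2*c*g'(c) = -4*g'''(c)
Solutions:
 g(c) = C1 + Integral(C2*airyai(2^(2/3)*c/2) + C3*airybi(2^(2/3)*c/2), c)


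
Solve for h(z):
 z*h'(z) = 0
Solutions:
 h(z) = C1


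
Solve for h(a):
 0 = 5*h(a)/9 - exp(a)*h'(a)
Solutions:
 h(a) = C1*exp(-5*exp(-a)/9)


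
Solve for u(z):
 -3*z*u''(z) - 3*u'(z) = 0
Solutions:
 u(z) = C1 + C2*log(z)


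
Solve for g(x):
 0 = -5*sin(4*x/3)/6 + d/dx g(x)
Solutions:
 g(x) = C1 - 5*cos(4*x/3)/8


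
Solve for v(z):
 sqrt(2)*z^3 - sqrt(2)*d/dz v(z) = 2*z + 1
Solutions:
 v(z) = C1 + z^4/4 - sqrt(2)*z^2/2 - sqrt(2)*z/2


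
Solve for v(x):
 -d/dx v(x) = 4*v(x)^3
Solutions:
 v(x) = -sqrt(2)*sqrt(-1/(C1 - 4*x))/2
 v(x) = sqrt(2)*sqrt(-1/(C1 - 4*x))/2


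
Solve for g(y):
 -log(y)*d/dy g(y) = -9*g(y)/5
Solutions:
 g(y) = C1*exp(9*li(y)/5)


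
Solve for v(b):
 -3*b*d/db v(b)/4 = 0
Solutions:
 v(b) = C1


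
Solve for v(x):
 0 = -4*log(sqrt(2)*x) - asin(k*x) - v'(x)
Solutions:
 v(x) = C1 - 4*x*log(x) - 2*x*log(2) + 4*x - Piecewise((x*asin(k*x) + sqrt(-k^2*x^2 + 1)/k, Ne(k, 0)), (0, True))


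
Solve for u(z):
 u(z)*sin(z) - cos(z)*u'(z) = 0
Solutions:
 u(z) = C1/cos(z)


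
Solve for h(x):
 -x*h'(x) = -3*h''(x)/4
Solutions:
 h(x) = C1 + C2*erfi(sqrt(6)*x/3)


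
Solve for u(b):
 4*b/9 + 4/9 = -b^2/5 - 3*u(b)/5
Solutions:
 u(b) = -b^2/3 - 20*b/27 - 20/27


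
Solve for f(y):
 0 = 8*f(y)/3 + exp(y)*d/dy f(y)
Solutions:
 f(y) = C1*exp(8*exp(-y)/3)


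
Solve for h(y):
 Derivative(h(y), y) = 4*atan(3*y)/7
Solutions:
 h(y) = C1 + 4*y*atan(3*y)/7 - 2*log(9*y^2 + 1)/21


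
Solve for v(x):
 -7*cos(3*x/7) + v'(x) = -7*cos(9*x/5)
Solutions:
 v(x) = C1 + 49*sin(3*x/7)/3 - 35*sin(9*x/5)/9


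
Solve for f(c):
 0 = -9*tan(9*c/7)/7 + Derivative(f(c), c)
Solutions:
 f(c) = C1 - log(cos(9*c/7))


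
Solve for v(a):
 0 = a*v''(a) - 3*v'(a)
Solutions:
 v(a) = C1 + C2*a^4


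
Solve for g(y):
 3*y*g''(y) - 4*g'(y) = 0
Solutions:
 g(y) = C1 + C2*y^(7/3)


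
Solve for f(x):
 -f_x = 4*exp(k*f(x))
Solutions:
 f(x) = Piecewise((log(1/(C1*k + 4*k*x))/k, Ne(k, 0)), (nan, True))
 f(x) = Piecewise((C1 - 4*x, Eq(k, 0)), (nan, True))


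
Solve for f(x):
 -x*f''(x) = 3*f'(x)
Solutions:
 f(x) = C1 + C2/x^2


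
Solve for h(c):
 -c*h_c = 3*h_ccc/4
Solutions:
 h(c) = C1 + Integral(C2*airyai(-6^(2/3)*c/3) + C3*airybi(-6^(2/3)*c/3), c)


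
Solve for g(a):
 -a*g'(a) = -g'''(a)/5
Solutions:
 g(a) = C1 + Integral(C2*airyai(5^(1/3)*a) + C3*airybi(5^(1/3)*a), a)


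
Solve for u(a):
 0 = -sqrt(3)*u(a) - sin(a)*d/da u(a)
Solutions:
 u(a) = C1*(cos(a) + 1)^(sqrt(3)/2)/(cos(a) - 1)^(sqrt(3)/2)


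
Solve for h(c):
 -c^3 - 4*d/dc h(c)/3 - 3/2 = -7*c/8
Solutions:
 h(c) = C1 - 3*c^4/16 + 21*c^2/64 - 9*c/8


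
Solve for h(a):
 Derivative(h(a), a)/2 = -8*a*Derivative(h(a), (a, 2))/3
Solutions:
 h(a) = C1 + C2*a^(13/16)


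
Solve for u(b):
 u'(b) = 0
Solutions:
 u(b) = C1


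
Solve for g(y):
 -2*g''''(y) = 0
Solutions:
 g(y) = C1 + C2*y + C3*y^2 + C4*y^3


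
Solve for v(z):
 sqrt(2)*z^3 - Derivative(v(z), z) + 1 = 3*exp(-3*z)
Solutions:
 v(z) = C1 + sqrt(2)*z^4/4 + z + exp(-3*z)


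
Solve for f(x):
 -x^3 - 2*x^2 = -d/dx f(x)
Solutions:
 f(x) = C1 + x^4/4 + 2*x^3/3


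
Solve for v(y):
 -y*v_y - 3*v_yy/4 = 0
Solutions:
 v(y) = C1 + C2*erf(sqrt(6)*y/3)


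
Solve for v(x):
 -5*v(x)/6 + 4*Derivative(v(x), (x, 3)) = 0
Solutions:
 v(x) = C3*exp(3^(2/3)*5^(1/3)*x/6) + (C1*sin(3^(1/6)*5^(1/3)*x/4) + C2*cos(3^(1/6)*5^(1/3)*x/4))*exp(-3^(2/3)*5^(1/3)*x/12)


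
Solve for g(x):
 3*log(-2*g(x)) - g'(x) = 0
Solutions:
 -Integral(1/(log(-_y) + log(2)), (_y, g(x)))/3 = C1 - x


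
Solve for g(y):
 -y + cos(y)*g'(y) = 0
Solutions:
 g(y) = C1 + Integral(y/cos(y), y)


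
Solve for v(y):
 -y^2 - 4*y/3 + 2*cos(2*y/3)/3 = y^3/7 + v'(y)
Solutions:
 v(y) = C1 - y^4/28 - y^3/3 - 2*y^2/3 + sin(2*y/3)


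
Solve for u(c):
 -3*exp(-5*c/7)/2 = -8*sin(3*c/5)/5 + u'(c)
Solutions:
 u(c) = C1 - 8*cos(3*c/5)/3 + 21*exp(-5*c/7)/10


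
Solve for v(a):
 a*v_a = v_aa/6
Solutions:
 v(a) = C1 + C2*erfi(sqrt(3)*a)


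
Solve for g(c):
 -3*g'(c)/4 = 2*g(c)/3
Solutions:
 g(c) = C1*exp(-8*c/9)


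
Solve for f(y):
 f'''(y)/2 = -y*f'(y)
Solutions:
 f(y) = C1 + Integral(C2*airyai(-2^(1/3)*y) + C3*airybi(-2^(1/3)*y), y)


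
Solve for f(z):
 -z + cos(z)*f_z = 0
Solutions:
 f(z) = C1 + Integral(z/cos(z), z)


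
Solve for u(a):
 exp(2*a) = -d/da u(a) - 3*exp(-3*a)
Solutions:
 u(a) = C1 - exp(2*a)/2 + exp(-3*a)


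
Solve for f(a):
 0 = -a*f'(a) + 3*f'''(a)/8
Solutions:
 f(a) = C1 + Integral(C2*airyai(2*3^(2/3)*a/3) + C3*airybi(2*3^(2/3)*a/3), a)


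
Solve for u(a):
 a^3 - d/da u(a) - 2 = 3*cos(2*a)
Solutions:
 u(a) = C1 + a^4/4 - 2*a - 3*sin(2*a)/2


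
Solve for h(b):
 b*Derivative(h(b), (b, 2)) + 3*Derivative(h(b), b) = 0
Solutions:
 h(b) = C1 + C2/b^2


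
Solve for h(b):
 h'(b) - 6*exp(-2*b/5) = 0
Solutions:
 h(b) = C1 - 15*exp(-2*b/5)


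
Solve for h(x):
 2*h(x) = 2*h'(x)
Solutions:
 h(x) = C1*exp(x)


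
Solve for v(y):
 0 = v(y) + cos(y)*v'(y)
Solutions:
 v(y) = C1*sqrt(sin(y) - 1)/sqrt(sin(y) + 1)


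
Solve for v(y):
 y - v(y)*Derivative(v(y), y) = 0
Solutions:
 v(y) = -sqrt(C1 + y^2)
 v(y) = sqrt(C1 + y^2)


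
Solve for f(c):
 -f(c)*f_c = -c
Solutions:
 f(c) = -sqrt(C1 + c^2)
 f(c) = sqrt(C1 + c^2)


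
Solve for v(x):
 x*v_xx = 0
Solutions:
 v(x) = C1 + C2*x


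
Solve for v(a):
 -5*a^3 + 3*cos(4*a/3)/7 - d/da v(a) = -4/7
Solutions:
 v(a) = C1 - 5*a^4/4 + 4*a/7 + 9*sin(4*a/3)/28


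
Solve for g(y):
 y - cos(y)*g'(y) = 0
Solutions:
 g(y) = C1 + Integral(y/cos(y), y)


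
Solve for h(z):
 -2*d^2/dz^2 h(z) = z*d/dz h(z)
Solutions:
 h(z) = C1 + C2*erf(z/2)


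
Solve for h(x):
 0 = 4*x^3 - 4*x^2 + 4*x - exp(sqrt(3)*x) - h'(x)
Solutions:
 h(x) = C1 + x^4 - 4*x^3/3 + 2*x^2 - sqrt(3)*exp(sqrt(3)*x)/3


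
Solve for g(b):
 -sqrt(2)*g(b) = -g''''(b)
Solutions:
 g(b) = C1*exp(-2^(1/8)*b) + C2*exp(2^(1/8)*b) + C3*sin(2^(1/8)*b) + C4*cos(2^(1/8)*b)


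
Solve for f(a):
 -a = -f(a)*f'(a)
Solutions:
 f(a) = -sqrt(C1 + a^2)
 f(a) = sqrt(C1 + a^2)


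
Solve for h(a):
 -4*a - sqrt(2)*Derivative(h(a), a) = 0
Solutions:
 h(a) = C1 - sqrt(2)*a^2


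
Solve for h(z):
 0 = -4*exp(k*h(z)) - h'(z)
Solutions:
 h(z) = Piecewise((log(1/(C1*k + 4*k*z))/k, Ne(k, 0)), (nan, True))
 h(z) = Piecewise((C1 - 4*z, Eq(k, 0)), (nan, True))


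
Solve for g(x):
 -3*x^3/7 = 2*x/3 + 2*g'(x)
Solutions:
 g(x) = C1 - 3*x^4/56 - x^2/6


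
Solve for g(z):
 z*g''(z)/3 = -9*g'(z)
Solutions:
 g(z) = C1 + C2/z^26


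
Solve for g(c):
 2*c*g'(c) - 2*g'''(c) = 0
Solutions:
 g(c) = C1 + Integral(C2*airyai(c) + C3*airybi(c), c)


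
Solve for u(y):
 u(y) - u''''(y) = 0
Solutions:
 u(y) = C1*exp(-y) + C2*exp(y) + C3*sin(y) + C4*cos(y)


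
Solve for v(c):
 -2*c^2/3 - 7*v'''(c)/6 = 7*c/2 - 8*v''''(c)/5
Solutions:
 v(c) = C1 + C2*c + C3*c^2 + C4*exp(35*c/48) - c^5/105 - 373*c^4/1960 - 8952*c^3/8575


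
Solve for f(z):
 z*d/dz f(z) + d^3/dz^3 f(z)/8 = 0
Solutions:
 f(z) = C1 + Integral(C2*airyai(-2*z) + C3*airybi(-2*z), z)


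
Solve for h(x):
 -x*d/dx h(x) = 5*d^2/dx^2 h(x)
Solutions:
 h(x) = C1 + C2*erf(sqrt(10)*x/10)


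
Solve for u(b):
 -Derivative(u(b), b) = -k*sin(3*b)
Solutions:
 u(b) = C1 - k*cos(3*b)/3


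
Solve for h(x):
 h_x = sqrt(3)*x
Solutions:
 h(x) = C1 + sqrt(3)*x^2/2


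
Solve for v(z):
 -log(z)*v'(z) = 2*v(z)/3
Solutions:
 v(z) = C1*exp(-2*li(z)/3)


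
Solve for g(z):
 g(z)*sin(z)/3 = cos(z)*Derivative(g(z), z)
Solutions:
 g(z) = C1/cos(z)^(1/3)


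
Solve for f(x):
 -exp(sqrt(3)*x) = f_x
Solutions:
 f(x) = C1 - sqrt(3)*exp(sqrt(3)*x)/3


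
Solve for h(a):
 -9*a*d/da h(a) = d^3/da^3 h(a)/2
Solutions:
 h(a) = C1 + Integral(C2*airyai(-18^(1/3)*a) + C3*airybi(-18^(1/3)*a), a)


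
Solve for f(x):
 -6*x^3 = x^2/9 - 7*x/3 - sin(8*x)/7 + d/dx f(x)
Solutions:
 f(x) = C1 - 3*x^4/2 - x^3/27 + 7*x^2/6 - cos(8*x)/56


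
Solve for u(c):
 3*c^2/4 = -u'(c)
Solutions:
 u(c) = C1 - c^3/4


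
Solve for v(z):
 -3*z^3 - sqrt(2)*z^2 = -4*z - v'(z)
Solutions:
 v(z) = C1 + 3*z^4/4 + sqrt(2)*z^3/3 - 2*z^2


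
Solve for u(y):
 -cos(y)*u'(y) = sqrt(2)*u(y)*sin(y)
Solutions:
 u(y) = C1*cos(y)^(sqrt(2))


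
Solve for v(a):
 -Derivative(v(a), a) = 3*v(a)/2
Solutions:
 v(a) = C1*exp(-3*a/2)


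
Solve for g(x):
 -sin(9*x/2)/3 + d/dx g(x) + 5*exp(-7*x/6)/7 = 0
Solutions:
 g(x) = C1 - 2*cos(9*x/2)/27 + 30*exp(-7*x/6)/49


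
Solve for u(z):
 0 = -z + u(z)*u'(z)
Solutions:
 u(z) = -sqrt(C1 + z^2)
 u(z) = sqrt(C1 + z^2)


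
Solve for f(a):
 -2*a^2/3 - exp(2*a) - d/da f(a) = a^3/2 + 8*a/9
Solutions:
 f(a) = C1 - a^4/8 - 2*a^3/9 - 4*a^2/9 - exp(2*a)/2


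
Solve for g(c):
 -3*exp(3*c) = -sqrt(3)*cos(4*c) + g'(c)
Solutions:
 g(c) = C1 - exp(3*c) + sqrt(3)*sin(4*c)/4


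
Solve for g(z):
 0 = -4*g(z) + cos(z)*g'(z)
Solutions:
 g(z) = C1*(sin(z)^2 + 2*sin(z) + 1)/(sin(z)^2 - 2*sin(z) + 1)


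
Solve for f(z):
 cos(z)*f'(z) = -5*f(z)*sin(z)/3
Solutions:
 f(z) = C1*cos(z)^(5/3)


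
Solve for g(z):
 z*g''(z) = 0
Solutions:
 g(z) = C1 + C2*z


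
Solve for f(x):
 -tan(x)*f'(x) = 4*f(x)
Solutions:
 f(x) = C1/sin(x)^4


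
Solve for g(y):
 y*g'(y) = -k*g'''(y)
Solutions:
 g(y) = C1 + Integral(C2*airyai(y*(-1/k)^(1/3)) + C3*airybi(y*(-1/k)^(1/3)), y)


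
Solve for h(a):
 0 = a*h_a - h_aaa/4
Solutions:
 h(a) = C1 + Integral(C2*airyai(2^(2/3)*a) + C3*airybi(2^(2/3)*a), a)


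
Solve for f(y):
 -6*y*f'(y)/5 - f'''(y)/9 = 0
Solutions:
 f(y) = C1 + Integral(C2*airyai(-3*2^(1/3)*5^(2/3)*y/5) + C3*airybi(-3*2^(1/3)*5^(2/3)*y/5), y)


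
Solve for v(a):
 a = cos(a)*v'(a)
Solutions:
 v(a) = C1 + Integral(a/cos(a), a)


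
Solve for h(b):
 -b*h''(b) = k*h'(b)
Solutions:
 h(b) = C1 + b^(1 - re(k))*(C2*sin(log(b)*Abs(im(k))) + C3*cos(log(b)*im(k)))


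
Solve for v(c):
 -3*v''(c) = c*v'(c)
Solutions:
 v(c) = C1 + C2*erf(sqrt(6)*c/6)


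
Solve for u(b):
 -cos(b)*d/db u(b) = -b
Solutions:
 u(b) = C1 + Integral(b/cos(b), b)


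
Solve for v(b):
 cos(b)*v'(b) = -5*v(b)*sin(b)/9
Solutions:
 v(b) = C1*cos(b)^(5/9)


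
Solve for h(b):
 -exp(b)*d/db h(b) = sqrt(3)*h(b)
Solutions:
 h(b) = C1*exp(sqrt(3)*exp(-b))


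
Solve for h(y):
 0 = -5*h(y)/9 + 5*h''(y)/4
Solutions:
 h(y) = C1*exp(-2*y/3) + C2*exp(2*y/3)


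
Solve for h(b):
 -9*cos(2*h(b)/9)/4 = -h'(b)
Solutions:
 -9*b/4 - 9*log(sin(2*h(b)/9) - 1)/4 + 9*log(sin(2*h(b)/9) + 1)/4 = C1


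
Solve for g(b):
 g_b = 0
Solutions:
 g(b) = C1


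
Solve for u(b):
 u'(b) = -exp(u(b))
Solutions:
 u(b) = log(1/(C1 + b))


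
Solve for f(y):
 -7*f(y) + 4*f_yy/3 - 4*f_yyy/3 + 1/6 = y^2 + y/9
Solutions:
 f(y) = C1*exp(y*(4/(9*sqrt(3857) + 559)^(1/3) + 4 + (9*sqrt(3857) + 559)^(1/3))/12)*sin(sqrt(3)*y*(-(9*sqrt(3857) + 559)^(1/3) + 4/(9*sqrt(3857) + 559)^(1/3))/12) + C2*exp(y*(4/(9*sqrt(3857) + 559)^(1/3) + 4 + (9*sqrt(3857) + 559)^(1/3))/12)*cos(sqrt(3)*y*(-(9*sqrt(3857) + 559)^(1/3) + 4/(9*sqrt(3857) + 559)^(1/3))/12) + C3*exp(y*(-(9*sqrt(3857) + 559)^(1/3) - 4/(9*sqrt(3857) + 559)^(1/3) + 2)/6) - y^2/7 - y/63 - 3/98


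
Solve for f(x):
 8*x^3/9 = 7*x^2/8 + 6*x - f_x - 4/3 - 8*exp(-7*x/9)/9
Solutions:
 f(x) = C1 - 2*x^4/9 + 7*x^3/24 + 3*x^2 - 4*x/3 + 8*exp(-7*x/9)/7


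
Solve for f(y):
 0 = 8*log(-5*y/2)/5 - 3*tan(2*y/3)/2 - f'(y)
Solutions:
 f(y) = C1 + 8*y*log(-y)/5 - 8*y/5 - 8*y*log(2)/5 + 8*y*log(5)/5 + 9*log(cos(2*y/3))/4


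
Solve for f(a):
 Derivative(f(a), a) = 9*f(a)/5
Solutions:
 f(a) = C1*exp(9*a/5)


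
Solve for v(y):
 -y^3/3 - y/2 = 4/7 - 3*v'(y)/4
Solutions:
 v(y) = C1 + y^4/9 + y^2/3 + 16*y/21


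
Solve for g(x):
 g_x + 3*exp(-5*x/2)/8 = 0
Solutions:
 g(x) = C1 + 3*exp(-5*x/2)/20


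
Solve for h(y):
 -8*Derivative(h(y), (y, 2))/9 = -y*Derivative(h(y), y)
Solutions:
 h(y) = C1 + C2*erfi(3*y/4)


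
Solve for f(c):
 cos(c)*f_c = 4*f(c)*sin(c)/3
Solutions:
 f(c) = C1/cos(c)^(4/3)


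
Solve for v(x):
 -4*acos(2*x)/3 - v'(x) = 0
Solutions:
 v(x) = C1 - 4*x*acos(2*x)/3 + 2*sqrt(1 - 4*x^2)/3


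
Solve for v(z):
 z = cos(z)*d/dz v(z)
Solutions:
 v(z) = C1 + Integral(z/cos(z), z)


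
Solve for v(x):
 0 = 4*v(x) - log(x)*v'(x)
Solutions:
 v(x) = C1*exp(4*li(x))


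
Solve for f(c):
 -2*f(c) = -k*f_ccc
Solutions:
 f(c) = C1*exp(2^(1/3)*c*(1/k)^(1/3)) + C2*exp(2^(1/3)*c*(-1 + sqrt(3)*I)*(1/k)^(1/3)/2) + C3*exp(-2^(1/3)*c*(1 + sqrt(3)*I)*(1/k)^(1/3)/2)


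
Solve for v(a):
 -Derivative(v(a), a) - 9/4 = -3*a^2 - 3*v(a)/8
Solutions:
 v(a) = C1*exp(3*a/8) - 8*a^2 - 128*a/3 - 970/9


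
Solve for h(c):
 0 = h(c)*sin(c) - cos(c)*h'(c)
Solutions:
 h(c) = C1/cos(c)


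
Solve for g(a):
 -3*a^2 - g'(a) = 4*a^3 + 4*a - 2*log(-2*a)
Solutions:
 g(a) = C1 - a^4 - a^3 - 2*a^2 + 2*a*log(-a) + 2*a*(-1 + log(2))


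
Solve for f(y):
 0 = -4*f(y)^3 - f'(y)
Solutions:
 f(y) = -sqrt(2)*sqrt(-1/(C1 - 4*y))/2
 f(y) = sqrt(2)*sqrt(-1/(C1 - 4*y))/2


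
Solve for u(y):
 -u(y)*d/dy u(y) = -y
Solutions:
 u(y) = -sqrt(C1 + y^2)
 u(y) = sqrt(C1 + y^2)


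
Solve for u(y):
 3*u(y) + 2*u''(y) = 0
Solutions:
 u(y) = C1*sin(sqrt(6)*y/2) + C2*cos(sqrt(6)*y/2)


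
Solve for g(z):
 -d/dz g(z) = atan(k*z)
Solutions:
 g(z) = C1 - Piecewise((z*atan(k*z) - log(k^2*z^2 + 1)/(2*k), Ne(k, 0)), (0, True))


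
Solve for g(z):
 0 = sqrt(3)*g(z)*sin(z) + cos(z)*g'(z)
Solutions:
 g(z) = C1*cos(z)^(sqrt(3))


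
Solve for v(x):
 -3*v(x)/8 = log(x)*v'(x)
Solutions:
 v(x) = C1*exp(-3*li(x)/8)


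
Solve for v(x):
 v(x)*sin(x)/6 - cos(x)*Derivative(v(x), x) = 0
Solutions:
 v(x) = C1/cos(x)^(1/6)


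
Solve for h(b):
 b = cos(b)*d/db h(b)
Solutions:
 h(b) = C1 + Integral(b/cos(b), b)


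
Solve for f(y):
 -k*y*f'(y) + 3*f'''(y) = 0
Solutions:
 f(y) = C1 + Integral(C2*airyai(3^(2/3)*k^(1/3)*y/3) + C3*airybi(3^(2/3)*k^(1/3)*y/3), y)


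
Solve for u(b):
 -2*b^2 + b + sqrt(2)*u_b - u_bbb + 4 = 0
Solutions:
 u(b) = C1 + C2*exp(-2^(1/4)*b) + C3*exp(2^(1/4)*b) + sqrt(2)*b^3/3 - sqrt(2)*b^2/4 - 2*sqrt(2)*b + 2*b


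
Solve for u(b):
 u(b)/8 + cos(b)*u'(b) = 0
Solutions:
 u(b) = C1*(sin(b) - 1)^(1/16)/(sin(b) + 1)^(1/16)


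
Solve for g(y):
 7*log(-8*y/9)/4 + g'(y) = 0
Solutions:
 g(y) = C1 - 7*y*log(-y)/4 + 7*y*(-3*log(2) + 1 + 2*log(3))/4


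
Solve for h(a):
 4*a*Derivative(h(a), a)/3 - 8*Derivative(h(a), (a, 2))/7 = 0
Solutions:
 h(a) = C1 + C2*erfi(sqrt(21)*a/6)


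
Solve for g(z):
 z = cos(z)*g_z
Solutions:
 g(z) = C1 + Integral(z/cos(z), z)


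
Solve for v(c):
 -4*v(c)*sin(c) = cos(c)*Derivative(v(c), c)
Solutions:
 v(c) = C1*cos(c)^4


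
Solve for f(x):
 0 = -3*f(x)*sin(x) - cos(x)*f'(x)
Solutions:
 f(x) = C1*cos(x)^3


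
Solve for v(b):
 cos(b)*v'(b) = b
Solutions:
 v(b) = C1 + Integral(b/cos(b), b)


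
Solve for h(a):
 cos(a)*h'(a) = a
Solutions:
 h(a) = C1 + Integral(a/cos(a), a)


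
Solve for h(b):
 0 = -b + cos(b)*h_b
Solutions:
 h(b) = C1 + Integral(b/cos(b), b)


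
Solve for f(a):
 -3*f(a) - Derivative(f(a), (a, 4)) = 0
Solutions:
 f(a) = (C1*sin(sqrt(2)*3^(1/4)*a/2) + C2*cos(sqrt(2)*3^(1/4)*a/2))*exp(-sqrt(2)*3^(1/4)*a/2) + (C3*sin(sqrt(2)*3^(1/4)*a/2) + C4*cos(sqrt(2)*3^(1/4)*a/2))*exp(sqrt(2)*3^(1/4)*a/2)


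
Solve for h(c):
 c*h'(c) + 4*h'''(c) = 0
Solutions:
 h(c) = C1 + Integral(C2*airyai(-2^(1/3)*c/2) + C3*airybi(-2^(1/3)*c/2), c)


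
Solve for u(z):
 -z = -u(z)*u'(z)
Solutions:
 u(z) = -sqrt(C1 + z^2)
 u(z) = sqrt(C1 + z^2)


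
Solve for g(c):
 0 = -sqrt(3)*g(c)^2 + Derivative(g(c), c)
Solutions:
 g(c) = -1/(C1 + sqrt(3)*c)


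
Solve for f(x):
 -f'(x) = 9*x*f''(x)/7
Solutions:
 f(x) = C1 + C2*x^(2/9)


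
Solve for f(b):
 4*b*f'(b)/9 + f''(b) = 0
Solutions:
 f(b) = C1 + C2*erf(sqrt(2)*b/3)


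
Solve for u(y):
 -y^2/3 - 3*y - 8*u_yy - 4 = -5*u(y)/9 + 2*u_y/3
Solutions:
 u(y) = C1*exp(y*(-1 + sqrt(41))/24) + C2*exp(-y*(1 + sqrt(41))/24) + 3*y^2/5 + 171*y/25 + 4086/125


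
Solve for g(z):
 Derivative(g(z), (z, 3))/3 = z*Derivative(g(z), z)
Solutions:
 g(z) = C1 + Integral(C2*airyai(3^(1/3)*z) + C3*airybi(3^(1/3)*z), z)


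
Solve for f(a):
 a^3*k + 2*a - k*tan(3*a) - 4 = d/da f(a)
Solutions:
 f(a) = C1 + a^4*k/4 + a^2 - 4*a + k*log(cos(3*a))/3


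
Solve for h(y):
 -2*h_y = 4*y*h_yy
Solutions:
 h(y) = C1 + C2*sqrt(y)


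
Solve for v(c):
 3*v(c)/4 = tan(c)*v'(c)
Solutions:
 v(c) = C1*sin(c)^(3/4)


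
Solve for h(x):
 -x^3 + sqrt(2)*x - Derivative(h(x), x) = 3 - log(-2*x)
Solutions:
 h(x) = C1 - x^4/4 + sqrt(2)*x^2/2 + x*log(-x) + x*(-4 + log(2))


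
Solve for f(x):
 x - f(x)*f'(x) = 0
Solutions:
 f(x) = -sqrt(C1 + x^2)
 f(x) = sqrt(C1 + x^2)


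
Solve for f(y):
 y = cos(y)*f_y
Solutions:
 f(y) = C1 + Integral(y/cos(y), y)


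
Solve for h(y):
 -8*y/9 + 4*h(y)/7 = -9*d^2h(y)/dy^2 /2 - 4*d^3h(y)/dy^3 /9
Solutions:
 h(y) = C1*exp(y*(-378 + 1701*21^(1/3)/(16*sqrt(30874) + 15565)^(1/3) + 21^(2/3)*(16*sqrt(30874) + 15565)^(1/3))/112)*sin(3*3^(1/6)*7^(1/3)*y*(-7^(1/3)*(16*sqrt(30874) + 15565)^(1/3) + 567*3^(2/3)/(16*sqrt(30874) + 15565)^(1/3))/112) + C2*exp(y*(-378 + 1701*21^(1/3)/(16*sqrt(30874) + 15565)^(1/3) + 21^(2/3)*(16*sqrt(30874) + 15565)^(1/3))/112)*cos(3*3^(1/6)*7^(1/3)*y*(-7^(1/3)*(16*sqrt(30874) + 15565)^(1/3) + 567*3^(2/3)/(16*sqrt(30874) + 15565)^(1/3))/112) + C3*exp(-y*(1701*21^(1/3)/(16*sqrt(30874) + 15565)^(1/3) + 189 + 21^(2/3)*(16*sqrt(30874) + 15565)^(1/3))/56) + 14*y/9


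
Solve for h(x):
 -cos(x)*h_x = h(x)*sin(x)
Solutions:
 h(x) = C1*cos(x)


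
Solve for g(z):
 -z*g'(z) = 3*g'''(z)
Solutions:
 g(z) = C1 + Integral(C2*airyai(-3^(2/3)*z/3) + C3*airybi(-3^(2/3)*z/3), z)


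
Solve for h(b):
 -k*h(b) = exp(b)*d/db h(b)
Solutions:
 h(b) = C1*exp(k*exp(-b))


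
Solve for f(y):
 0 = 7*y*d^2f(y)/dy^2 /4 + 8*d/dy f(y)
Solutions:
 f(y) = C1 + C2/y^(25/7)


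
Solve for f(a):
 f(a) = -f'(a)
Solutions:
 f(a) = C1*exp(-a)


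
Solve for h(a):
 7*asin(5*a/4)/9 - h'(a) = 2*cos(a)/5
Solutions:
 h(a) = C1 + 7*a*asin(5*a/4)/9 + 7*sqrt(16 - 25*a^2)/45 - 2*sin(a)/5


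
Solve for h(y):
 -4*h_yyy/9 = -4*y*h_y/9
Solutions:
 h(y) = C1 + Integral(C2*airyai(y) + C3*airybi(y), y)


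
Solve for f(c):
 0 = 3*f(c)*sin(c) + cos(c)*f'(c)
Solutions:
 f(c) = C1*cos(c)^3


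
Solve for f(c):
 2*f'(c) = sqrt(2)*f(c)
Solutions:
 f(c) = C1*exp(sqrt(2)*c/2)


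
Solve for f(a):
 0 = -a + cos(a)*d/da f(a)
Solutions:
 f(a) = C1 + Integral(a/cos(a), a)


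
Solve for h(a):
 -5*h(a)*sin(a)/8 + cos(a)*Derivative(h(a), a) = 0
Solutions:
 h(a) = C1/cos(a)^(5/8)


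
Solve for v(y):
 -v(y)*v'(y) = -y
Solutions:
 v(y) = -sqrt(C1 + y^2)
 v(y) = sqrt(C1 + y^2)


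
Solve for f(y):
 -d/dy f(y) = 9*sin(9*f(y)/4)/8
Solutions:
 9*y/8 + 2*log(cos(9*f(y)/4) - 1)/9 - 2*log(cos(9*f(y)/4) + 1)/9 = C1


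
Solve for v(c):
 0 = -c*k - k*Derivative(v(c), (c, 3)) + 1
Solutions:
 v(c) = C1 + C2*c + C3*c^2 - c^4/24 + c^3/(6*k)


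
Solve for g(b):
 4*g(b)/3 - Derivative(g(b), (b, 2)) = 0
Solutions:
 g(b) = C1*exp(-2*sqrt(3)*b/3) + C2*exp(2*sqrt(3)*b/3)


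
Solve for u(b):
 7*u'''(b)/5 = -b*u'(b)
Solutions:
 u(b) = C1 + Integral(C2*airyai(-5^(1/3)*7^(2/3)*b/7) + C3*airybi(-5^(1/3)*7^(2/3)*b/7), b)


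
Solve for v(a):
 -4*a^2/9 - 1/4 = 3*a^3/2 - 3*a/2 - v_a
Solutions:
 v(a) = C1 + 3*a^4/8 + 4*a^3/27 - 3*a^2/4 + a/4


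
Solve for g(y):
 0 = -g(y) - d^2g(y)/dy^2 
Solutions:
 g(y) = C1*sin(y) + C2*cos(y)


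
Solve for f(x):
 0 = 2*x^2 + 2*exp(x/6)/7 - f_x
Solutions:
 f(x) = C1 + 2*x^3/3 + 12*exp(x/6)/7


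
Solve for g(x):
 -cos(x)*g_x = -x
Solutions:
 g(x) = C1 + Integral(x/cos(x), x)


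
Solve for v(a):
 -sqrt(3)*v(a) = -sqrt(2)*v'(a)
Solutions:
 v(a) = C1*exp(sqrt(6)*a/2)


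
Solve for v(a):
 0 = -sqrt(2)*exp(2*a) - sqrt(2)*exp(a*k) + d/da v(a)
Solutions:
 v(a) = C1 + sqrt(2)*exp(2*a)/2 + sqrt(2)*exp(a*k)/k


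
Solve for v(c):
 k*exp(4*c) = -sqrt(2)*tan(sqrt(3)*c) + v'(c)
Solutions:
 v(c) = C1 + k*exp(4*c)/4 - sqrt(6)*log(cos(sqrt(3)*c))/3


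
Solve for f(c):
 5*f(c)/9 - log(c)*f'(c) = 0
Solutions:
 f(c) = C1*exp(5*li(c)/9)


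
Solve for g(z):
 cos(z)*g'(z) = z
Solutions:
 g(z) = C1 + Integral(z/cos(z), z)


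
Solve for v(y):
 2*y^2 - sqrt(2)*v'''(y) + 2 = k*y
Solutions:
 v(y) = C1 + C2*y + C3*y^2 - sqrt(2)*k*y^4/48 + sqrt(2)*y^5/60 + sqrt(2)*y^3/6


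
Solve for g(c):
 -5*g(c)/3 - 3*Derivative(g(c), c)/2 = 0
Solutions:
 g(c) = C1*exp(-10*c/9)


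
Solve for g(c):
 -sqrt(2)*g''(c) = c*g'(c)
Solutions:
 g(c) = C1 + C2*erf(2^(1/4)*c/2)


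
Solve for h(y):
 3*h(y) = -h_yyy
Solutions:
 h(y) = C3*exp(-3^(1/3)*y) + (C1*sin(3^(5/6)*y/2) + C2*cos(3^(5/6)*y/2))*exp(3^(1/3)*y/2)


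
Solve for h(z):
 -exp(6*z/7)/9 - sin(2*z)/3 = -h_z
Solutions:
 h(z) = C1 + 7*exp(6*z/7)/54 - cos(2*z)/6


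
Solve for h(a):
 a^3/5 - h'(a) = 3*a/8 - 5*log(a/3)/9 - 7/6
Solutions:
 h(a) = C1 + a^4/20 - 3*a^2/16 + 5*a*log(a)/9 - 5*a*log(3)/9 + 11*a/18


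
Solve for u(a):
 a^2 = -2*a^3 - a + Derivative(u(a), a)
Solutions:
 u(a) = C1 + a^4/2 + a^3/3 + a^2/2


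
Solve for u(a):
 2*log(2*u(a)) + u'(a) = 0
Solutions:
 Integral(1/(log(_y) + log(2)), (_y, u(a)))/2 = C1 - a


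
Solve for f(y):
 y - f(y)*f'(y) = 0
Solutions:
 f(y) = -sqrt(C1 + y^2)
 f(y) = sqrt(C1 + y^2)


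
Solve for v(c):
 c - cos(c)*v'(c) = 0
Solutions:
 v(c) = C1 + Integral(c/cos(c), c)


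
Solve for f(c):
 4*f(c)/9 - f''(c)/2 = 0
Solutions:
 f(c) = C1*exp(-2*sqrt(2)*c/3) + C2*exp(2*sqrt(2)*c/3)


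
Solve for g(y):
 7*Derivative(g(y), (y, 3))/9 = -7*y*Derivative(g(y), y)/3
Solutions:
 g(y) = C1 + Integral(C2*airyai(-3^(1/3)*y) + C3*airybi(-3^(1/3)*y), y)


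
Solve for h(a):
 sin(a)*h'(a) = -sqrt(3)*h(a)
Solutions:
 h(a) = C1*(cos(a) + 1)^(sqrt(3)/2)/(cos(a) - 1)^(sqrt(3)/2)


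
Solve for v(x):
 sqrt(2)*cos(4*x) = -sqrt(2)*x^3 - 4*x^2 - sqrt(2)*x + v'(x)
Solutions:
 v(x) = C1 + sqrt(2)*x^4/4 + 4*x^3/3 + sqrt(2)*x^2/2 + sqrt(2)*sin(4*x)/4


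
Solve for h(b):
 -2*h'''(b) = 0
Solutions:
 h(b) = C1 + C2*b + C3*b^2


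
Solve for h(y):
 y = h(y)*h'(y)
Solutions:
 h(y) = -sqrt(C1 + y^2)
 h(y) = sqrt(C1 + y^2)


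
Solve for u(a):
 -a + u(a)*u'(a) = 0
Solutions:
 u(a) = -sqrt(C1 + a^2)
 u(a) = sqrt(C1 + a^2)


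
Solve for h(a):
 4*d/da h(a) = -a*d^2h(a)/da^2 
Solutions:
 h(a) = C1 + C2/a^3


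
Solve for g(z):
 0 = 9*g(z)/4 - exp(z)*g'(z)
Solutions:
 g(z) = C1*exp(-9*exp(-z)/4)


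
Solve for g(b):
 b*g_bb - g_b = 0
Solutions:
 g(b) = C1 + C2*b^2


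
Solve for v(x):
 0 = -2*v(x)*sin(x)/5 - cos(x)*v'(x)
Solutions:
 v(x) = C1*cos(x)^(2/5)


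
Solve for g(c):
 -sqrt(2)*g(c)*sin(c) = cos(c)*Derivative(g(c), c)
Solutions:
 g(c) = C1*cos(c)^(sqrt(2))


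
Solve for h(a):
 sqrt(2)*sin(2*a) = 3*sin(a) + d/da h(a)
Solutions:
 h(a) = C1 + sqrt(2)*sin(a)^2 + 3*cos(a)


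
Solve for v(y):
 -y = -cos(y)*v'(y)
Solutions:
 v(y) = C1 + Integral(y/cos(y), y)


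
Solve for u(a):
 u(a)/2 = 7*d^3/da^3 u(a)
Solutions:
 u(a) = C3*exp(14^(2/3)*a/14) + (C1*sin(14^(2/3)*sqrt(3)*a/28) + C2*cos(14^(2/3)*sqrt(3)*a/28))*exp(-14^(2/3)*a/28)


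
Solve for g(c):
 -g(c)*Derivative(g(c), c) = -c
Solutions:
 g(c) = -sqrt(C1 + c^2)
 g(c) = sqrt(C1 + c^2)


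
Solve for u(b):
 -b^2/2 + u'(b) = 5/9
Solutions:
 u(b) = C1 + b^3/6 + 5*b/9


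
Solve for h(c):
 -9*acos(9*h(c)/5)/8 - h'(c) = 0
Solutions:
 Integral(1/acos(9*_y/5), (_y, h(c))) = C1 - 9*c/8


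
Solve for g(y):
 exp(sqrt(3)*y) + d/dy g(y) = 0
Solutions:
 g(y) = C1 - sqrt(3)*exp(sqrt(3)*y)/3


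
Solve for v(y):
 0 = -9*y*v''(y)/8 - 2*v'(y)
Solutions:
 v(y) = C1 + C2/y^(7/9)


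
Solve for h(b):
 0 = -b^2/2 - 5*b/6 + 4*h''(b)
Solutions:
 h(b) = C1 + C2*b + b^4/96 + 5*b^3/144
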